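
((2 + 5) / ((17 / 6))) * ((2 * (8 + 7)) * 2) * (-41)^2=4236120 / 17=249183.53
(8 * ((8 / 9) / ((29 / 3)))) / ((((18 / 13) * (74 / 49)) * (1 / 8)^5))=333971456 / 28971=11527.78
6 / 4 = 1.50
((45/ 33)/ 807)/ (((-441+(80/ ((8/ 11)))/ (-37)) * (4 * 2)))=-185/ 388859944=-0.00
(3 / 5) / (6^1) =1 / 10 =0.10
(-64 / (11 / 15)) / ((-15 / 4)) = 256 / 11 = 23.27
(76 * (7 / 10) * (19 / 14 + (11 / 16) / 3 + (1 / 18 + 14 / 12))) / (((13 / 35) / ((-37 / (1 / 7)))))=-97519457 / 936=-104187.45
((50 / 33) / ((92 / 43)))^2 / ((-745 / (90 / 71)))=-1155625 / 1354302422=-0.00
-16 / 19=-0.84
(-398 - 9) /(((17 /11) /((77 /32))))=-344729 /544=-633.69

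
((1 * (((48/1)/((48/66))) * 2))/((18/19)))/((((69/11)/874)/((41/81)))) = 7163684/729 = 9826.73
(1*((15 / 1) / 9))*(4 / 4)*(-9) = -15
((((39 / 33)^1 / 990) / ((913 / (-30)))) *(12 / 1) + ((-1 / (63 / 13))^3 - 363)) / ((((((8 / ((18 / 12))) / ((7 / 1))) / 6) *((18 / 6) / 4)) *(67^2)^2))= -0.00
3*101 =303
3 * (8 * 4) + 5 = 101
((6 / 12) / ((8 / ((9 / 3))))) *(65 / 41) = 195 / 656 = 0.30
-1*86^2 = -7396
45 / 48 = 15 / 16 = 0.94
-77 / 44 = -7 / 4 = -1.75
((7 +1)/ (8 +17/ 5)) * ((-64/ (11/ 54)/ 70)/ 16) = -288/ 1463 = -0.20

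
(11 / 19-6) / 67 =-103 / 1273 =-0.08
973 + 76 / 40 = 9749 / 10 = 974.90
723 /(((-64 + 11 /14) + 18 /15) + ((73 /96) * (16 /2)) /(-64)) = -19434240 /1669499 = -11.64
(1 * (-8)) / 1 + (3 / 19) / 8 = -1213 / 152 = -7.98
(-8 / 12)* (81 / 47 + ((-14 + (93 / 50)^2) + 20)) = -438001 / 58750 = -7.46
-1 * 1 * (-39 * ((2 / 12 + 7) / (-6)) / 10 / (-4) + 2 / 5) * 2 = 367 / 240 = 1.53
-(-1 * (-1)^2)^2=-1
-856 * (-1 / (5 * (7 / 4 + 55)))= 3424 / 1135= 3.02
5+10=15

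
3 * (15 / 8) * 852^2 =4083210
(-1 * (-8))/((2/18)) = 72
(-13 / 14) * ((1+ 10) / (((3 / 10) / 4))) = -2860 / 21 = -136.19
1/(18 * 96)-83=-143423/1728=-83.00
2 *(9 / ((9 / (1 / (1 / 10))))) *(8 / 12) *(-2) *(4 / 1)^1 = -320 / 3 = -106.67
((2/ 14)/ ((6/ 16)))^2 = 64/ 441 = 0.15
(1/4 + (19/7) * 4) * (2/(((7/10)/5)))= 7775/49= 158.67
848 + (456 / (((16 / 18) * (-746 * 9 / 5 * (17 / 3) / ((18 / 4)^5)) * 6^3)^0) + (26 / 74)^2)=1785345 / 1369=1304.12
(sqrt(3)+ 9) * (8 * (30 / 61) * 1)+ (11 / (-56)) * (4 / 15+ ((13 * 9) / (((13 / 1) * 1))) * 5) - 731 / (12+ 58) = 240 * sqrt(3) / 61+ 823699 / 51240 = 22.89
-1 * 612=-612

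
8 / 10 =4 / 5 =0.80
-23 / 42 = -0.55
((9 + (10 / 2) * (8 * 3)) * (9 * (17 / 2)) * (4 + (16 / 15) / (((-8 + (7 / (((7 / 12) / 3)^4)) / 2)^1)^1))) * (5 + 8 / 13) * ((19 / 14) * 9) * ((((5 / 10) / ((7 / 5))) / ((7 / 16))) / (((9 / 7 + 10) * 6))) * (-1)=-9046308251466 / 277128761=-32642.98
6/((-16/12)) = -9/2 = -4.50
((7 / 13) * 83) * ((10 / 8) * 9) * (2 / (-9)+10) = 63910 / 13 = 4916.15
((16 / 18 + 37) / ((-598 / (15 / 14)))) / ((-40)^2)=-341 / 8037120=-0.00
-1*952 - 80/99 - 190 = -113138/99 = -1142.81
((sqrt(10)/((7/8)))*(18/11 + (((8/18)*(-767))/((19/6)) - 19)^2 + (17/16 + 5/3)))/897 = 1310650493*sqrt(10)/64115766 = 64.64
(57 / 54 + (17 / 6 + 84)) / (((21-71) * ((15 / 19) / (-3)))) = 6.68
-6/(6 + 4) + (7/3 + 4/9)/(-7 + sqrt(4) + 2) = -206/135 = -1.53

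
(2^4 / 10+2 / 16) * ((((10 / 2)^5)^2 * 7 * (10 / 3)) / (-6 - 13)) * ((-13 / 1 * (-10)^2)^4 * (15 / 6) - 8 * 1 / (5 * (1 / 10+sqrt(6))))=-1681148851928717226562500 / 11381+62890625000 * sqrt(6) / 11381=-147715389854016622144.07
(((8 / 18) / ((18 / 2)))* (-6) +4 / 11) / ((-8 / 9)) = -0.08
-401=-401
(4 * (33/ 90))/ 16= 11/ 120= 0.09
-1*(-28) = 28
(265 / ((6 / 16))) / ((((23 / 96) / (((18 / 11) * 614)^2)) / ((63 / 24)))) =21751885048320 / 2783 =7815984566.41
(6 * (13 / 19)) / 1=78 / 19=4.11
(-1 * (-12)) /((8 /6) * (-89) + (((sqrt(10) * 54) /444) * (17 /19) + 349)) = 24587886168 /471949761653 - 11616372 * sqrt(10) /471949761653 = 0.05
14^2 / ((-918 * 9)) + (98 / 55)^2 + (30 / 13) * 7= 3136127512 / 162451575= 19.30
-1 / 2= -0.50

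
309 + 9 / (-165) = 16992 / 55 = 308.95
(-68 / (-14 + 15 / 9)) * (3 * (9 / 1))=148.86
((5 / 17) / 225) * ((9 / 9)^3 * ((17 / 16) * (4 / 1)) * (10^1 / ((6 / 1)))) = 1 / 108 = 0.01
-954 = -954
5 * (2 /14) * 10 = 50 /7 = 7.14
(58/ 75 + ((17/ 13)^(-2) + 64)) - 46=419587/ 21675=19.36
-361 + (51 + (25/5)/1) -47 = -352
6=6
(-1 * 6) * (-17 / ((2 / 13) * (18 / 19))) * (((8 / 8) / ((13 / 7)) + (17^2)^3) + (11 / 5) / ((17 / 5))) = 33784552403 / 2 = 16892276201.50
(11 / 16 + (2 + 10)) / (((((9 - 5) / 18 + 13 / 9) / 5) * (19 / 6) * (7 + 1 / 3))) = 5481 / 3344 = 1.64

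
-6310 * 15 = -94650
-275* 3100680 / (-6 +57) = -284229000 / 17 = -16719352.94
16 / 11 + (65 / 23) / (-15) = 1.27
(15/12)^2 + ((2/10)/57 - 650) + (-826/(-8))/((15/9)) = -2674367/4560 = -586.48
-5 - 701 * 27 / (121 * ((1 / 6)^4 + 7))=-30018557 / 1097833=-27.34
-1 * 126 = -126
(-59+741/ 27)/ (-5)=6.31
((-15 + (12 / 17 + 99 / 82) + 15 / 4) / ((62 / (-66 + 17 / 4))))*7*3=135022797 / 691424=195.28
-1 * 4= -4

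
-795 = -795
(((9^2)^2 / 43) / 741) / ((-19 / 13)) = -2187 / 15523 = -0.14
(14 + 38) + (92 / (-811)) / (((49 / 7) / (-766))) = 365676 / 5677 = 64.41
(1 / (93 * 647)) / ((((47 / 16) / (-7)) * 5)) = -112 / 14140185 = -0.00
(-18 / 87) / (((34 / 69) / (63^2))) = -821583 / 493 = -1666.50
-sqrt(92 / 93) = -2 * sqrt(2139) / 93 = -0.99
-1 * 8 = -8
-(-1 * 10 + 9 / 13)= 121 / 13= 9.31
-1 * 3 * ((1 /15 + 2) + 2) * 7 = -427 /5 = -85.40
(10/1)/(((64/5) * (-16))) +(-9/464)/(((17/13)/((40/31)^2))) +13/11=2957251113/2668289536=1.11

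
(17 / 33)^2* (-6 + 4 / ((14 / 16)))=-2890 / 7623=-0.38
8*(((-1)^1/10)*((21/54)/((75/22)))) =-308/3375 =-0.09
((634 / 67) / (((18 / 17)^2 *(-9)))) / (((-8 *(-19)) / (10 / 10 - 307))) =1557421 / 824904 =1.89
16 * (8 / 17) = 128 / 17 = 7.53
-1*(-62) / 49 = 62 / 49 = 1.27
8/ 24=1/ 3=0.33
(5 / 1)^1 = 5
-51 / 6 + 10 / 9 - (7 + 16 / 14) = -1957 / 126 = -15.53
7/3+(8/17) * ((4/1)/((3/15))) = 11.75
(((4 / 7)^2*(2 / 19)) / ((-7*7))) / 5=-32 / 228095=-0.00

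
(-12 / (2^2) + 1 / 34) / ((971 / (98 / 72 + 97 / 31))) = -506111 / 36843624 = -0.01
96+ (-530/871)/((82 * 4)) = 13712759/142844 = 96.00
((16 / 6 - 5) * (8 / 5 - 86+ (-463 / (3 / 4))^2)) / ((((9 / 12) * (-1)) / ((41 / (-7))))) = -2811898408 / 405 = -6942959.03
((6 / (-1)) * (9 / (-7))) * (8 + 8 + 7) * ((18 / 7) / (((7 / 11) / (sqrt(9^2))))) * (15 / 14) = 16599330 / 2401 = 6913.51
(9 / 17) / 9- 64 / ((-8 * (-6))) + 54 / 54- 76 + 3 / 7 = -27077 / 357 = -75.85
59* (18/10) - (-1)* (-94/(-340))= 18101/170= 106.48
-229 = -229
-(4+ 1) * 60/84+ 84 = 563/7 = 80.43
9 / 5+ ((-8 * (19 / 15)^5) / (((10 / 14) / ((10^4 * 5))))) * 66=-48808862759 / 405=-120515710.52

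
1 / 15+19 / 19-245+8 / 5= -242.33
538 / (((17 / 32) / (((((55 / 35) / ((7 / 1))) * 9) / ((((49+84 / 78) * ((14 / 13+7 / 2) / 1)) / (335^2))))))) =21550259702400 / 21510559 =1001845.64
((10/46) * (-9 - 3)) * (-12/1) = 720/23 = 31.30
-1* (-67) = 67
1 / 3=0.33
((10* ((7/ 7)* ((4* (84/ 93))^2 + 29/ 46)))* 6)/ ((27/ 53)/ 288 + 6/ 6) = 30776955840/ 37552997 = 819.56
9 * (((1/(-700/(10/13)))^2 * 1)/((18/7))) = 1/236600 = 0.00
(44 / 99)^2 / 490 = 8 / 19845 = 0.00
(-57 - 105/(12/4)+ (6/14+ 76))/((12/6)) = -109/14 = -7.79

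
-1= -1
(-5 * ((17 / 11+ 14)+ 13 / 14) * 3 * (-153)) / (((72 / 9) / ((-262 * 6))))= -7429250.31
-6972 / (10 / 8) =-27888 / 5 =-5577.60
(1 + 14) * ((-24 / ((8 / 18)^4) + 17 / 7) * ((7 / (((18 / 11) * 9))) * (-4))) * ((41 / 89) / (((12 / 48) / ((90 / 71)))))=1547347175 / 37914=40812.03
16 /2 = 8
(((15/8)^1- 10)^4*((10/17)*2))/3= 89253125/52224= 1709.04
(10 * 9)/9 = 10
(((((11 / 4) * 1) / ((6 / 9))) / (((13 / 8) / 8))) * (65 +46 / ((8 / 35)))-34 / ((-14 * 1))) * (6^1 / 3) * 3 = 2953506 / 91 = 32456.11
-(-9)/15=3/5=0.60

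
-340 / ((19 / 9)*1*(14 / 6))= -9180 / 133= -69.02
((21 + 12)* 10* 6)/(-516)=-165/43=-3.84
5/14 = 0.36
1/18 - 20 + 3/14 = -1243/63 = -19.73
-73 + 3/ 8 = -581/ 8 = -72.62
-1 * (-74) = 74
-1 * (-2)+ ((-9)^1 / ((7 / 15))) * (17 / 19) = -2029 / 133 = -15.26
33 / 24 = 11 / 8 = 1.38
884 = 884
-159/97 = -1.64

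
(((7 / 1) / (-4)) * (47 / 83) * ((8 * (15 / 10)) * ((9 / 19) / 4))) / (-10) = 8883 / 63080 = 0.14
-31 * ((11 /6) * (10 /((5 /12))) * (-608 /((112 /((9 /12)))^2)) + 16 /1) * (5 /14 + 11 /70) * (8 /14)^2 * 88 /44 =-12949506 /84035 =-154.10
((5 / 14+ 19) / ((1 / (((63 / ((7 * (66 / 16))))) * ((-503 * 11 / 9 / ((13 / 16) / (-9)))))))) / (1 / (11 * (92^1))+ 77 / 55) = 44143601920 / 215033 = 205287.57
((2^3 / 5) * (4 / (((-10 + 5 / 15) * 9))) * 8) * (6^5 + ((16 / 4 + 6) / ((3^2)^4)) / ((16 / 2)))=-13060694336 / 2854035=-4576.22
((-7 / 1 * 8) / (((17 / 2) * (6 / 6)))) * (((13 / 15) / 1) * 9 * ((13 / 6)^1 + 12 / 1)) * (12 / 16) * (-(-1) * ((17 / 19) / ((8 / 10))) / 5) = -4641 / 38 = -122.13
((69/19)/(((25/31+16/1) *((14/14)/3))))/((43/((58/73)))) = 372186/31072961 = 0.01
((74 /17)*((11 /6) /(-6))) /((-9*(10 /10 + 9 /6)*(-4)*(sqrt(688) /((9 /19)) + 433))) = -0.00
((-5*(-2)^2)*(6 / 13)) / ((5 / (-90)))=2160 / 13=166.15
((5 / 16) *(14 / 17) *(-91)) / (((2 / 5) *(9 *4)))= -15925 / 9792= -1.63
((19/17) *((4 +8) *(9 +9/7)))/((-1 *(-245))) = 16416/29155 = 0.56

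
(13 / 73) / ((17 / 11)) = 0.12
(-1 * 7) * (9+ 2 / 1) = -77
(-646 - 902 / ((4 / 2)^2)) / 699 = -581 / 466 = -1.25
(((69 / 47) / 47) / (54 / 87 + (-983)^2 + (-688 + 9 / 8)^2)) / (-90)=-21344 / 88440272663235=-0.00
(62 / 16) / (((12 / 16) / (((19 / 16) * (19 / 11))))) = 11191 / 1056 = 10.60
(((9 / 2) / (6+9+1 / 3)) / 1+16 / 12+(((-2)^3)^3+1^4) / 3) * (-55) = 853655 / 92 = 9278.86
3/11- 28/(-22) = 17/11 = 1.55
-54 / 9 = -6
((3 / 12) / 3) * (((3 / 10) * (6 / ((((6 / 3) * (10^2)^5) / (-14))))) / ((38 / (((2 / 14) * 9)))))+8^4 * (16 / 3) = 498073599999999919 / 22800000000000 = 21845.33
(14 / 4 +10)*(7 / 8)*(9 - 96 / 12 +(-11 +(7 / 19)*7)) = -26649 / 304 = -87.66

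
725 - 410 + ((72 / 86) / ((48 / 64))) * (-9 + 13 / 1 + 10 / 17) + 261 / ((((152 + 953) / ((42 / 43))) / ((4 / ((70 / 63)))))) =76250241 / 237575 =320.95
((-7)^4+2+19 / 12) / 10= 5771 / 24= 240.46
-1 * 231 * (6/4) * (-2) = 693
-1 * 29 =-29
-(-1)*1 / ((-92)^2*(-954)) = -1 / 8074656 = -0.00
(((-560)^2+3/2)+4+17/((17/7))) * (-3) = -1881675/2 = -940837.50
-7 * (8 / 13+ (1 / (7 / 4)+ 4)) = -472 / 13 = -36.31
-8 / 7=-1.14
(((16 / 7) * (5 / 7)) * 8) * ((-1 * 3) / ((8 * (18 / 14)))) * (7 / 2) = -40 / 3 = -13.33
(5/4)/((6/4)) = 5/6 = 0.83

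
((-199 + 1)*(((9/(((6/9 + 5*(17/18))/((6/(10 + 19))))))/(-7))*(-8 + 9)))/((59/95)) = 18283320/1161769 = 15.74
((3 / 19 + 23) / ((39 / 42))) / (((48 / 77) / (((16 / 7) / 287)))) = 9680 / 30381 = 0.32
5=5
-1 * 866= -866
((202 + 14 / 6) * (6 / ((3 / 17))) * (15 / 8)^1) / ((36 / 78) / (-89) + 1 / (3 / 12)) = 60285485 / 18488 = 3260.79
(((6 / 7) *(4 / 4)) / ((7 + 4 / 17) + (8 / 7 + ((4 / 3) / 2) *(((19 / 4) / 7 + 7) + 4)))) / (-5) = -0.01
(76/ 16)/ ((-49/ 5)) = -95/ 196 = -0.48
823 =823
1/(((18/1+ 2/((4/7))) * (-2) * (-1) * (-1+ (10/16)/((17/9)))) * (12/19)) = -0.06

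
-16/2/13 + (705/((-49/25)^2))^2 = 2523908959717/74942413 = 33677.98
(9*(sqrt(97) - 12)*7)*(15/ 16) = -2835/ 4 + 945*sqrt(97)/ 16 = -127.05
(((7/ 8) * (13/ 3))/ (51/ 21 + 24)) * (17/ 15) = 0.16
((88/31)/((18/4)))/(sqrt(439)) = 0.03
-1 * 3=-3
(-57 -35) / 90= -46 / 45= -1.02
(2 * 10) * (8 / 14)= 80 / 7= 11.43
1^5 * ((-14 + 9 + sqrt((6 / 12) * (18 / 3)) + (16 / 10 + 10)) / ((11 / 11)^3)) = sqrt(3) + 33 / 5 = 8.33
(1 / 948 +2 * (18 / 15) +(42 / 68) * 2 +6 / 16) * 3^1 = 646469 / 53720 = 12.03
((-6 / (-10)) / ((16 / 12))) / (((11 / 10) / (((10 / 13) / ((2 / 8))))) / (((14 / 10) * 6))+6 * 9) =1512 / 181583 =0.01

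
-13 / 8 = -1.62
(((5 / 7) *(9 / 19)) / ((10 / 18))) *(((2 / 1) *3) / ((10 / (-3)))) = -729 / 665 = -1.10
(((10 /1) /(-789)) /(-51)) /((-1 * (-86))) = 5 /1730277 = 0.00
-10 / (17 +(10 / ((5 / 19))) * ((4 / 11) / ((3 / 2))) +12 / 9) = -110 / 303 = -0.36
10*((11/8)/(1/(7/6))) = 385/24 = 16.04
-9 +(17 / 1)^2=280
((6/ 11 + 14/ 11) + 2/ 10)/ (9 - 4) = 111/ 275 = 0.40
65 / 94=0.69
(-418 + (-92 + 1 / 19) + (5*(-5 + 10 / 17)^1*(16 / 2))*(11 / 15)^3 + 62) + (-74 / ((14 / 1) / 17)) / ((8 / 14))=-674.79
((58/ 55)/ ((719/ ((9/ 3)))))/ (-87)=-2/ 39545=-0.00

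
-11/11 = -1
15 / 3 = 5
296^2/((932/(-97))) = -2124688/233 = -9118.83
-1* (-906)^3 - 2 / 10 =3718387079 / 5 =743677415.80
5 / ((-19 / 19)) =-5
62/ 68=31/ 34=0.91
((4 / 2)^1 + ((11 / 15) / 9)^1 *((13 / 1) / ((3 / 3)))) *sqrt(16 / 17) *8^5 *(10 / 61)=108265472 *sqrt(17) / 27999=15943.07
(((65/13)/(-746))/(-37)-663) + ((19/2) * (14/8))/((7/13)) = -632.12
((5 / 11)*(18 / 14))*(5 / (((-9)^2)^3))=25 / 4546773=0.00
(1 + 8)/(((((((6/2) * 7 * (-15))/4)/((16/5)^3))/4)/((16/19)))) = -1048576/83125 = -12.61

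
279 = 279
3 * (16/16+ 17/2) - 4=24.50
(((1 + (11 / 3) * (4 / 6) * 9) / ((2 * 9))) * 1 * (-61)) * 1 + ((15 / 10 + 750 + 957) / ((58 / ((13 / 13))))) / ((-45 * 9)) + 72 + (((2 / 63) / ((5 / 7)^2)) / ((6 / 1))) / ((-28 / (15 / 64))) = -6030743 / 1002240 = -6.02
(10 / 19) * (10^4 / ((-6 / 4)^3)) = -800000 / 513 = -1559.45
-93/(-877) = 93/877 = 0.11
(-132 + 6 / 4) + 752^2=1130747 / 2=565373.50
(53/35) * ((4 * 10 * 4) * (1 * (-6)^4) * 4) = 1256009.14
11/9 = 1.22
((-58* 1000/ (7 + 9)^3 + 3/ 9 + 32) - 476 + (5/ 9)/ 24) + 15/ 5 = -3143603/ 6912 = -454.80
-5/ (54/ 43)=-215/ 54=-3.98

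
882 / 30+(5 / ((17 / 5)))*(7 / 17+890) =1934608 / 1445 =1338.83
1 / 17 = 0.06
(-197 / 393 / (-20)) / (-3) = -197 / 23580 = -0.01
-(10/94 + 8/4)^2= -9801/2209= -4.44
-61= -61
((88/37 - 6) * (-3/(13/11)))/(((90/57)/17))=238051/2405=98.98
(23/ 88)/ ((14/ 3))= 69/ 1232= 0.06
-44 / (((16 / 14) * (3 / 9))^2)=-4851 / 16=-303.19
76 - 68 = 8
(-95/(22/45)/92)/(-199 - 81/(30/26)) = 21375/2724304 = 0.01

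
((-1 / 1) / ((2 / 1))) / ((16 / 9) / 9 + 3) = -81 / 518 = -0.16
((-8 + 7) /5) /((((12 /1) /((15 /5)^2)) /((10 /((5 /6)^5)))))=-11664 /3125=-3.73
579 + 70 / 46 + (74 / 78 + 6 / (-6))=520682 / 897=580.47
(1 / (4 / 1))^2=1 / 16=0.06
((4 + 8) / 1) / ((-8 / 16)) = -24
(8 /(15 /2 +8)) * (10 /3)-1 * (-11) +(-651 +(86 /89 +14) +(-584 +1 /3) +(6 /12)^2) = -39952415 /33108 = -1206.73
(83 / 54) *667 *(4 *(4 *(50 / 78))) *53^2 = 31101809800 / 1053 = 29536381.58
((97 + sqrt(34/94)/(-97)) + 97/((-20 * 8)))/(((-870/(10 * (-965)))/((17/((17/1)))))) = 992213/928 - 965 * sqrt(799)/396633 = 1069.13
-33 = -33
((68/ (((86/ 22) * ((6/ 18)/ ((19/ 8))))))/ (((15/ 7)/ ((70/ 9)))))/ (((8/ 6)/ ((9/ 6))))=174097/ 344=506.10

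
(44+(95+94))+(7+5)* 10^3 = 12233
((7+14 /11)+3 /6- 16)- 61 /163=-27259 /3586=-7.60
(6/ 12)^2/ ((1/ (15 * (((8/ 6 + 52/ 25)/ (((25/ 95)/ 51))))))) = 62016/ 25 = 2480.64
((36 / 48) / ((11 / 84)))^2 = 3969 / 121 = 32.80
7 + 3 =10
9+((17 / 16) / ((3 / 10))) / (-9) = 1859 / 216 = 8.61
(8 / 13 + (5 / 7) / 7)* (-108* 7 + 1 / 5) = -1727003 / 3185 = -542.23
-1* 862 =-862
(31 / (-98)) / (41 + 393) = -1 / 1372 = -0.00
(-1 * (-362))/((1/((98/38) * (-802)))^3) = -21969486972436304/6859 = -3203016033304.61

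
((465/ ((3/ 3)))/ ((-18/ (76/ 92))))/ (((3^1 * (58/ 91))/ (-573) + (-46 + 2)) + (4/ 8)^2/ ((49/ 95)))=716618630/ 1461360039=0.49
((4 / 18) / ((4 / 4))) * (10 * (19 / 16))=95 / 36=2.64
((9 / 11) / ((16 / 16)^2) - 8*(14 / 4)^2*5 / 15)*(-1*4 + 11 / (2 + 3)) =3153 / 55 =57.33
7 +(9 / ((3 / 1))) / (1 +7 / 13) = 8.95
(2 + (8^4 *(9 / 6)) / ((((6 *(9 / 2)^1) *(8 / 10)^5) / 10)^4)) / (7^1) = 8516647558474519 / 5944066965504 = 1432.80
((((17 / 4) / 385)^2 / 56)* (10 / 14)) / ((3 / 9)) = 867 / 185933440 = 0.00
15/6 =5/2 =2.50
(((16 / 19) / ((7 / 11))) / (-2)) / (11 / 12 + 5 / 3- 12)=1056 / 15029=0.07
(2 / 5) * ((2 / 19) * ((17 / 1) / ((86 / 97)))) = 3298 / 4085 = 0.81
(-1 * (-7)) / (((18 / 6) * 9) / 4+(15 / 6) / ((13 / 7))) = 0.86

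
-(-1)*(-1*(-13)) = 13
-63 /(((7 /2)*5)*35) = -18 /175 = -0.10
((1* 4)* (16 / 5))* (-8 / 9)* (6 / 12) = -256 / 45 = -5.69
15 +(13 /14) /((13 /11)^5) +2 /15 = 93182623 /5997810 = 15.54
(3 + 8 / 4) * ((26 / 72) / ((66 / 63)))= 455 / 264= 1.72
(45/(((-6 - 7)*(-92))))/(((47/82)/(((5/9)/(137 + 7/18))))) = 9225/34753069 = 0.00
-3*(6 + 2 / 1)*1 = -24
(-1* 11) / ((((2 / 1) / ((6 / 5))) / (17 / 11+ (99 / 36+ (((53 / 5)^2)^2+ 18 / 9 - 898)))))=-77438.23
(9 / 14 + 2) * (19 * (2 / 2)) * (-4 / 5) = -1406 / 35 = -40.17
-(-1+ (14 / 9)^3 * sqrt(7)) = 1 - 2744 * sqrt(7) / 729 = -8.96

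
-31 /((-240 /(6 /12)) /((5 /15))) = 31 /1440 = 0.02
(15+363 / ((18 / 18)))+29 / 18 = 6833 / 18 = 379.61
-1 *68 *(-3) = 204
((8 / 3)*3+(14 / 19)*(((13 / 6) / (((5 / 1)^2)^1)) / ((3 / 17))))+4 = 52847 / 4275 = 12.36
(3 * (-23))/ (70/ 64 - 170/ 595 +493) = -5152/ 36871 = -0.14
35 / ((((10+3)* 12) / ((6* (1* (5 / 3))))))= 175 / 78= 2.24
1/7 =0.14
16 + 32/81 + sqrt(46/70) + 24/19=18.47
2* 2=4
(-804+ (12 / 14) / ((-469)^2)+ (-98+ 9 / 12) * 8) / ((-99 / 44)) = 703.11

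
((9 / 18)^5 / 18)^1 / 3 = 1 / 1728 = 0.00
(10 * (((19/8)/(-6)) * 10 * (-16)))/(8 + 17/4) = 7600/147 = 51.70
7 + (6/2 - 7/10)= 93/10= 9.30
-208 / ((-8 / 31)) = 806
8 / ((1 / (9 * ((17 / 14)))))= 612 / 7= 87.43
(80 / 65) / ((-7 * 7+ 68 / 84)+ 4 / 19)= -798 / 31109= -0.03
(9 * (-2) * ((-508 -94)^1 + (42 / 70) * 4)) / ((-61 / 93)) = -5018652 / 305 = -16454.60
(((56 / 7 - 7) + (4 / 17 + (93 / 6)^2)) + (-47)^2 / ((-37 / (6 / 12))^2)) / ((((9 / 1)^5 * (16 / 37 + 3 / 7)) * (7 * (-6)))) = -11258951 / 99391512996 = -0.00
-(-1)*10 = 10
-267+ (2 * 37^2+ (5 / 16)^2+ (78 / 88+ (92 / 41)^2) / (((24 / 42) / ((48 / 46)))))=270218053893 / 108875008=2481.91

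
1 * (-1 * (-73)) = 73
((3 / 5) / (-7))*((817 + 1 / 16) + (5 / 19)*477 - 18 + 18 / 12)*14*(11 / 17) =-9290523 / 12920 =-719.08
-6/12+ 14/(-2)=-7.50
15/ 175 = 0.09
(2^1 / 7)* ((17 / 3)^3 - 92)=694 / 27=25.70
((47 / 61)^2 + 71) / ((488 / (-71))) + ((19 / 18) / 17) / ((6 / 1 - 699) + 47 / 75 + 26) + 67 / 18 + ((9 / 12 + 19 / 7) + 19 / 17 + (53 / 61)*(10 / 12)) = -16865729815805 / 12149484423678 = -1.39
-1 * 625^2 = -390625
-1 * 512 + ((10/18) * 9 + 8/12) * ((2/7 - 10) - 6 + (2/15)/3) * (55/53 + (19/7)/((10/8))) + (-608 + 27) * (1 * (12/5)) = -3841399676/1752975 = -2191.36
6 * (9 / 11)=54 / 11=4.91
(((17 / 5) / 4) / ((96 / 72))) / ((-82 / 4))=-51 / 1640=-0.03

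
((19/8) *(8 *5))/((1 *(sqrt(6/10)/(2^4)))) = 1520 *sqrt(15)/3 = 1962.31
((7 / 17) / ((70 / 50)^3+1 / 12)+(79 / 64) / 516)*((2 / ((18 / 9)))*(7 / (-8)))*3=-0.39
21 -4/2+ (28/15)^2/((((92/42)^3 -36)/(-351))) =98823209/1475375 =66.98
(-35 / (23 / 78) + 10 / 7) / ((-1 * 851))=18880 / 137011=0.14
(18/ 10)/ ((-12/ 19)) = -57/ 20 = -2.85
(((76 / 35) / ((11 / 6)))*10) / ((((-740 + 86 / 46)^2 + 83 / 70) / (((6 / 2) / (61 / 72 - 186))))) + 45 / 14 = 133133933076190245 / 41419450384796638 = 3.21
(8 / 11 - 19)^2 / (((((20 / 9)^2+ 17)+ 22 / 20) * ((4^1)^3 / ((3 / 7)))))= 49087215 / 505787744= 0.10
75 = 75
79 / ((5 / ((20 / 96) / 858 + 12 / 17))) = 19527931 / 1750320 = 11.16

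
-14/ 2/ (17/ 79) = -553/ 17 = -32.53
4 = 4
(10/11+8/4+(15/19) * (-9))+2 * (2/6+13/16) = -9553/5016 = -1.90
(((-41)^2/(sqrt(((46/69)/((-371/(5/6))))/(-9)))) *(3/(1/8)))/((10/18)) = 5629838.31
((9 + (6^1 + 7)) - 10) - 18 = -6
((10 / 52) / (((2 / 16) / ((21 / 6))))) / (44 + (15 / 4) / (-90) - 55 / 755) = 253680 / 2067533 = 0.12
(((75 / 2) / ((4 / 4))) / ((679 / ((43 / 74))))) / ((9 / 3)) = 1075 / 100492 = 0.01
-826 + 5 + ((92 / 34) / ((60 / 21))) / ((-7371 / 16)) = -73483789 / 89505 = -821.00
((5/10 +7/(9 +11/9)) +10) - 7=385/92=4.18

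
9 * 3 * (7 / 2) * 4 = 378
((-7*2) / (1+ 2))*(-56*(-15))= -3920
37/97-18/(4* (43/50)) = -20234/4171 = -4.85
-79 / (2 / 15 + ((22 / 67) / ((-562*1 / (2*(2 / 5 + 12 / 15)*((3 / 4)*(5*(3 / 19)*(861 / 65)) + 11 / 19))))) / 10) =-55105687650 / 92181601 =-597.79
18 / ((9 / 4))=8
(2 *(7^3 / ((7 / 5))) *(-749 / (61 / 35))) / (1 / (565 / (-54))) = 3628811375 / 1647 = 2203285.60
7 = 7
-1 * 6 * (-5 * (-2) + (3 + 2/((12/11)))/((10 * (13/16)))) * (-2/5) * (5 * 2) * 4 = 66112/65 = 1017.11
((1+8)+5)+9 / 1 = 23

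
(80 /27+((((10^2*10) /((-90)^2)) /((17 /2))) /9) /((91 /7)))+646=104553794 /161109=648.96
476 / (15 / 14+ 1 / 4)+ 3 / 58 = 773135 / 2146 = 360.27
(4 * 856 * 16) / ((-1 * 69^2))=-54784 / 4761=-11.51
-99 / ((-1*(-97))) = -99 / 97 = -1.02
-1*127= -127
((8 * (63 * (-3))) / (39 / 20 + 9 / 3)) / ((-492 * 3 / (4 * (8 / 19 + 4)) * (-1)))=-31360 / 8569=-3.66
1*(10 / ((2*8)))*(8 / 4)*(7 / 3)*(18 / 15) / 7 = 1 / 2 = 0.50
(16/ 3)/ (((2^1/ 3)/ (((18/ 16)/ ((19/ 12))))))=5.68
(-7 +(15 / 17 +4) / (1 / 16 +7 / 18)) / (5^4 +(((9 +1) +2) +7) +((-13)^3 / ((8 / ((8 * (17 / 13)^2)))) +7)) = -4217 / 3432130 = -0.00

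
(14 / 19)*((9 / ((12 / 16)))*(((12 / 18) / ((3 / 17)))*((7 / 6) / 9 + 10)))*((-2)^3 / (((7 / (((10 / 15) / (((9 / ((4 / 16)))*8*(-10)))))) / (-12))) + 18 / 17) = 24737528 / 69255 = 357.19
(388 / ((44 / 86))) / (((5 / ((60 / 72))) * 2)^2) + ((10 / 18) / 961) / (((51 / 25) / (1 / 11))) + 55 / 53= 1179044623 / 187025976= 6.30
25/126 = 0.20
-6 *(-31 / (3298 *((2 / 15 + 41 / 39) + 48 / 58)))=175305 / 6254657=0.03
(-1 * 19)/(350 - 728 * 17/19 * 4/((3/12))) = 361/191366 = 0.00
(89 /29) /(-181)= -89 /5249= -0.02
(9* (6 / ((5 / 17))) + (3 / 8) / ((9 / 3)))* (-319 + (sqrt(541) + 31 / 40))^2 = 1197100958309 / 64000 - 93545421* sqrt(541) / 800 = 15984938.73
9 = 9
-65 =-65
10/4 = 5/2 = 2.50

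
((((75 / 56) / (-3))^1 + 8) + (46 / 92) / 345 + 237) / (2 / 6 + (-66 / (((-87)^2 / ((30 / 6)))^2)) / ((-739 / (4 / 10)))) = 22226068311166593 / 30294572412440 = 733.67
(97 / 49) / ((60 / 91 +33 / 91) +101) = 1261 / 64988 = 0.02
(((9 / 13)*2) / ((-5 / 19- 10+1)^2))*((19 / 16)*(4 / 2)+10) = 29241 / 146432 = 0.20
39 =39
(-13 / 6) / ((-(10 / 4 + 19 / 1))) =13 / 129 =0.10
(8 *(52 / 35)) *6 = 2496 / 35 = 71.31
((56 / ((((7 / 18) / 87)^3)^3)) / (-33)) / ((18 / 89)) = -746813316531799779788292139008 / 63412811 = -11777010114435705740726.30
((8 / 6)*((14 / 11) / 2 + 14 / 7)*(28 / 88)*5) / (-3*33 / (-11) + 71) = 203 / 2904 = 0.07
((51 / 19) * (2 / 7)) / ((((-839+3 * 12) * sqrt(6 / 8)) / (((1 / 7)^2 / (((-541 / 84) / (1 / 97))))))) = 816 * sqrt(3) / 39231437861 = 0.00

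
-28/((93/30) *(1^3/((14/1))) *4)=-980/31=-31.61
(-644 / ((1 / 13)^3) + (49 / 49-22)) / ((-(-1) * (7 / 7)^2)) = -1414889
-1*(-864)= 864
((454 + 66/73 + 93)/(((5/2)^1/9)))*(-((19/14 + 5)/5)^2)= -3188.53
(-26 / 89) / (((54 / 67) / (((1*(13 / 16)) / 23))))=-11323 / 884304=-0.01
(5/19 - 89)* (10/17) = -16860/323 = -52.20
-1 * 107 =-107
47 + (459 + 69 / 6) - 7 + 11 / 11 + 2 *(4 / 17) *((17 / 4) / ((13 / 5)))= 13319 / 26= 512.27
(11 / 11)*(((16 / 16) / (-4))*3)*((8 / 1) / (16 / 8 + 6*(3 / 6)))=-6 / 5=-1.20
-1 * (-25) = 25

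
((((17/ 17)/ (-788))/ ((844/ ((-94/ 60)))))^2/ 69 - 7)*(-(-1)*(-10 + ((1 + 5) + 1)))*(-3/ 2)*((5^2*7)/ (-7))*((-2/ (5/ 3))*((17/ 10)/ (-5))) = 3268706222633204047/ 10173377599232000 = 321.30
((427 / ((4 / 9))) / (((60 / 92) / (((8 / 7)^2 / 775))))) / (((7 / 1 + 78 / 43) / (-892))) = -2583046464 / 10280375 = -251.26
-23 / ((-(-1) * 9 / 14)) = -322 / 9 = -35.78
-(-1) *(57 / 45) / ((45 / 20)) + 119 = 16141 / 135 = 119.56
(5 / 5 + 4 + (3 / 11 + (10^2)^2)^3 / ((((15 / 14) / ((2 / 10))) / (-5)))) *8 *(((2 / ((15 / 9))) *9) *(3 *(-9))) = 72454919806076390064 / 33275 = 2177458145937682.65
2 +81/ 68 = 217/ 68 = 3.19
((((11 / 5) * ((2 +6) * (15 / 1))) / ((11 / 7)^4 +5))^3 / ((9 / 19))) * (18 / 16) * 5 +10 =14002168356424770 / 87587538121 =159864.85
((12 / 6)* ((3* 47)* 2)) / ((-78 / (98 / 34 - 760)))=1209874 / 221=5474.54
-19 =-19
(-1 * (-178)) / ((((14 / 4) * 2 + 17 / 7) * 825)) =623 / 27225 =0.02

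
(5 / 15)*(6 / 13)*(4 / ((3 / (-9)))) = -24 / 13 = -1.85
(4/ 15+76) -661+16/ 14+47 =-56342/ 105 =-536.59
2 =2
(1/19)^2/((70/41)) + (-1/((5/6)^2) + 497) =62614211/126350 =495.56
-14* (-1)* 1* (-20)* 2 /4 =-140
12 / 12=1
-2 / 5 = -0.40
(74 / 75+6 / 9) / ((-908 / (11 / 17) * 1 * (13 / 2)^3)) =-2728 / 635866725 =-0.00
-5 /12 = -0.42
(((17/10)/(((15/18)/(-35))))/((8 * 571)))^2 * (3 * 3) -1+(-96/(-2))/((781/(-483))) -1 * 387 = -170172682868179/407420833600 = -417.68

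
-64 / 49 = -1.31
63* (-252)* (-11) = 174636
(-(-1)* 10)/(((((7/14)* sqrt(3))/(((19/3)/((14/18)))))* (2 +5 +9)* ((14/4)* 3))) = 95* sqrt(3)/294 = 0.56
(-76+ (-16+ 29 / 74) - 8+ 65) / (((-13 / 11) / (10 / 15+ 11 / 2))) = 2167 / 12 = 180.58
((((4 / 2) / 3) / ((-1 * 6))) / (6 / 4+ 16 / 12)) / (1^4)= -2 / 51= -0.04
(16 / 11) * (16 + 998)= 16224 / 11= 1474.91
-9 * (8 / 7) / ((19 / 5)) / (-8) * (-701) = -31545 / 133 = -237.18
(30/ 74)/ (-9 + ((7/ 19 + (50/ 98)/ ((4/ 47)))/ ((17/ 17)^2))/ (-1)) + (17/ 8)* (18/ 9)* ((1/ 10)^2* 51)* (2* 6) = 1833473827/ 70562700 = 25.98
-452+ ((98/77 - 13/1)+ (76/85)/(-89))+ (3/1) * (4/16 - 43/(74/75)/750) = -570421543/1231582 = -463.16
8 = 8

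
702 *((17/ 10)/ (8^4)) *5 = 5967/ 4096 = 1.46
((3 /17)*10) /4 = 15 /34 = 0.44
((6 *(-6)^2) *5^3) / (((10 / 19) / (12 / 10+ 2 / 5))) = 82080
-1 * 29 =-29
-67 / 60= -1.12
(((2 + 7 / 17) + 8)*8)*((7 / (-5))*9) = -89208 / 85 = -1049.51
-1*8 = -8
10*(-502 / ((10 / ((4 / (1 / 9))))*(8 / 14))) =-31626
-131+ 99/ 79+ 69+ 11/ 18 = -85513/ 1422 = -60.14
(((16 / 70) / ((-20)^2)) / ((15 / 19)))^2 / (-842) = -361 / 580190625000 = -0.00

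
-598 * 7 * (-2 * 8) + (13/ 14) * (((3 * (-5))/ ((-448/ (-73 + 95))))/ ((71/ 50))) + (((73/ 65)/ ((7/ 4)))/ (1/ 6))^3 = 14346134031153551/ 214014164000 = 67033.57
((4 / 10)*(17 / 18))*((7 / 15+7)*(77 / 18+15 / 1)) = 330344 / 6075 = 54.38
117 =117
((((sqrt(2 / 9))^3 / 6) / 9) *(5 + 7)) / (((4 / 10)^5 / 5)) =15625 *sqrt(2) / 1944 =11.37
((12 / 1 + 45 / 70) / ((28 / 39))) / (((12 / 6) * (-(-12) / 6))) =6903 / 1568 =4.40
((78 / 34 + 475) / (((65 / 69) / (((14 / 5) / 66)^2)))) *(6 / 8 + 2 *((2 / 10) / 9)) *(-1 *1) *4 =-9144478 / 3155625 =-2.90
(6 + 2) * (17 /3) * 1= 136 /3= 45.33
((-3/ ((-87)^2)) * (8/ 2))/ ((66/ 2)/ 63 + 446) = -28/ 7886057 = -0.00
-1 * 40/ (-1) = 40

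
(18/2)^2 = 81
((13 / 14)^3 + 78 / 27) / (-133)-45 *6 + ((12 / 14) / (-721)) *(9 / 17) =-1553008378955 / 5751278568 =-270.03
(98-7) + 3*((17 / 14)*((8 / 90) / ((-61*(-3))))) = 91.00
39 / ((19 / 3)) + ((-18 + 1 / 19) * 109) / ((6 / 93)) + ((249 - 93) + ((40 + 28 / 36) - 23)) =-10308613 / 342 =-30142.14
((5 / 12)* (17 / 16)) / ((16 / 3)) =85 / 1024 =0.08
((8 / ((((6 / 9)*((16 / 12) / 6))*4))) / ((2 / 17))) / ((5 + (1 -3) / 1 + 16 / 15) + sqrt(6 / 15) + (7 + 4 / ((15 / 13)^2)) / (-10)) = 3562471125 / 91142402 -116184375*sqrt(10) / 45571201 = 31.02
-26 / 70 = -13 / 35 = -0.37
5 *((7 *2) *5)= 350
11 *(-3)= -33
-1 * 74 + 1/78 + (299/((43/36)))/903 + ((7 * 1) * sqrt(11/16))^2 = -323238709/8076432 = -40.02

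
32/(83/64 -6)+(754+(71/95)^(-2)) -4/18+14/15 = 51189600107/68280345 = 749.70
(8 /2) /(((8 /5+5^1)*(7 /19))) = 380 /231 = 1.65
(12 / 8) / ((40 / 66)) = 99 / 40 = 2.48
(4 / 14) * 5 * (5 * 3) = 150 / 7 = 21.43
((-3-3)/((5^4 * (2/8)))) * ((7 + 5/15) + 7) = -344/625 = -0.55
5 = 5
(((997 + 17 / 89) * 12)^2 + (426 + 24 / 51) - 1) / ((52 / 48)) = 231382587511116 / 1750541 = 132177759.62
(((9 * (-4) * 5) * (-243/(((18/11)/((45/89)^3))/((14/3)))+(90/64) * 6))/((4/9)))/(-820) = -74133077985/1849838656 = -40.08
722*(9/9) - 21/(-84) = 2889/4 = 722.25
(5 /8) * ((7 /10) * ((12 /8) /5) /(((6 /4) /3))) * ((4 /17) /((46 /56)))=147 /1955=0.08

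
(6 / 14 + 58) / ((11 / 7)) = 409 / 11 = 37.18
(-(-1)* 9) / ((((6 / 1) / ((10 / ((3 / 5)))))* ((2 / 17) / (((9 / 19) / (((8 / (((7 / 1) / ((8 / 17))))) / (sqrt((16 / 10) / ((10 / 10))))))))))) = 91035* sqrt(10) / 1216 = 236.74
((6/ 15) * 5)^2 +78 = 82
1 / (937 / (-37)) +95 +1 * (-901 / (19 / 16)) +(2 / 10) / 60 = -3545145197 / 5340900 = -663.77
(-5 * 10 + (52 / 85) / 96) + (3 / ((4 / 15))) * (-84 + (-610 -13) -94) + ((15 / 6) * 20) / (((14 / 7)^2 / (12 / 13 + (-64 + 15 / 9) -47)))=-92080727 / 8840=-10416.37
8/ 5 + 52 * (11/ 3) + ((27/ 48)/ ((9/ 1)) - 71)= 29119/ 240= 121.33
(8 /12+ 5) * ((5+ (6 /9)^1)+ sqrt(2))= 17 * sqrt(2) /3+ 289 /9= 40.12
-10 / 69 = -0.14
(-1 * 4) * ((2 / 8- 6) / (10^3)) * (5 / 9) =23 / 1800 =0.01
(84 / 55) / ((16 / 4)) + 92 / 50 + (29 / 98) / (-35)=417551 / 188650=2.21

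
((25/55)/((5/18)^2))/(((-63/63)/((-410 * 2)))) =4830.55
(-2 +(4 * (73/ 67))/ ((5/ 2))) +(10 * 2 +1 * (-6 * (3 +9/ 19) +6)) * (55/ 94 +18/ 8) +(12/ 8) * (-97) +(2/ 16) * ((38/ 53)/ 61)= -507307015851/ 3868672460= -131.13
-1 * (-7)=7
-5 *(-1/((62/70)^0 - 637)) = -5/636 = -0.01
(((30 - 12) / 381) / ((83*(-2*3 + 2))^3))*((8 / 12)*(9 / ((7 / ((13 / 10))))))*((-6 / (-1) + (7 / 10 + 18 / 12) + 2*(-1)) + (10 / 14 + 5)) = -48789 / 2846584400800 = -0.00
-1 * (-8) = 8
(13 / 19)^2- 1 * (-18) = 6667 / 361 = 18.47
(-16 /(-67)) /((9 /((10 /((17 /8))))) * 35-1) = 256 /70685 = 0.00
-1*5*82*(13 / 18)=-2665 / 9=-296.11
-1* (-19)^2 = -361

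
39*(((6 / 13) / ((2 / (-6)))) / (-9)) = 6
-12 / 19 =-0.63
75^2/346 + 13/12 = 35999/2076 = 17.34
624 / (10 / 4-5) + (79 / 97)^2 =-11711227 / 47045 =-248.94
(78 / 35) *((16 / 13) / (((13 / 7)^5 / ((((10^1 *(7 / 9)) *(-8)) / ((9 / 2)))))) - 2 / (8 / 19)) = -8633184811 / 701743770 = -12.30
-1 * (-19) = 19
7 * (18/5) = 126/5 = 25.20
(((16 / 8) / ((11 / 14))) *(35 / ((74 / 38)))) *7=130340 / 407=320.25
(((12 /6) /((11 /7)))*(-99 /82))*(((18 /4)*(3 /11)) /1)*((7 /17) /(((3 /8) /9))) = -142884 /7667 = -18.64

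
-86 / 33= -2.61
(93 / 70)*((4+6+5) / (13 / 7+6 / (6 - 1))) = 1395 / 214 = 6.52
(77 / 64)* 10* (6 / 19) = 1155 / 304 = 3.80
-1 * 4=-4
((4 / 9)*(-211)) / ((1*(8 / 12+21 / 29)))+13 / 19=-460325 / 6897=-66.74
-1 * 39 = -39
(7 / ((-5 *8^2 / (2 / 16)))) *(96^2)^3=-10701766656 / 5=-2140353331.20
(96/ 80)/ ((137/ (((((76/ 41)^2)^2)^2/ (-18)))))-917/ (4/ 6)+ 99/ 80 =-360822651713278734487/ 262544341533498480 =-1374.33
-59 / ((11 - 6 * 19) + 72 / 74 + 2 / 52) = 56758 / 98113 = 0.58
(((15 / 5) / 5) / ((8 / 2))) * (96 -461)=-219 / 4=-54.75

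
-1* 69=-69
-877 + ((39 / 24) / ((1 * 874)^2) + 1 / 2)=-5356298499 / 6111008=-876.50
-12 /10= -6 /5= -1.20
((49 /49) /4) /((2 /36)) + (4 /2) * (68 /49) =713 /98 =7.28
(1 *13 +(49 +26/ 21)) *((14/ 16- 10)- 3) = -16102/ 21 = -766.76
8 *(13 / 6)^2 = 338 / 9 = 37.56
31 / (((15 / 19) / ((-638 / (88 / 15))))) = -17081 / 4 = -4270.25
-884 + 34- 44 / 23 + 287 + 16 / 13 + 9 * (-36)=-265417 / 299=-887.68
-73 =-73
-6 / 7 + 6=5.14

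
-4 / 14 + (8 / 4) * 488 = 975.71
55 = 55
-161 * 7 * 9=-10143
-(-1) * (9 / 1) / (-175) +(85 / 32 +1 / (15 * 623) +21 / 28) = 5016289 / 1495200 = 3.35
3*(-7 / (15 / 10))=-14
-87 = -87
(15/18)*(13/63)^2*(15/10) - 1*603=-9572383/15876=-602.95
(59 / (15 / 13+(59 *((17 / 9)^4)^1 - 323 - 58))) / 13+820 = 25963546079 / 31662389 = 820.01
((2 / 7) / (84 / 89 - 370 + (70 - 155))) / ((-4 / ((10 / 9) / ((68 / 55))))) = 24475 / 173120724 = 0.00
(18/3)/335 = 6/335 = 0.02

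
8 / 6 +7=25 / 3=8.33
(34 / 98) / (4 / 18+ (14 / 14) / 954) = 5406 / 3479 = 1.55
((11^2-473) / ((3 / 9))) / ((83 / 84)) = -88704 / 83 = -1068.72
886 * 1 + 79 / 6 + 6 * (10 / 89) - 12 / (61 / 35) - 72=26741807 / 32574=820.96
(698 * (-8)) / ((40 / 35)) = -4886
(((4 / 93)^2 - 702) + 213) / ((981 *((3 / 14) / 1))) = -59210830 / 25454007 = -2.33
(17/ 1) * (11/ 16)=187/ 16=11.69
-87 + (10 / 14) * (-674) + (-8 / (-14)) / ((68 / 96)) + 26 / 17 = -67365 / 119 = -566.09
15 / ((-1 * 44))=-15 / 44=-0.34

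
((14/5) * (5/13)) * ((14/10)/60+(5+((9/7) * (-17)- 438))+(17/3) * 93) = 151549/1950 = 77.72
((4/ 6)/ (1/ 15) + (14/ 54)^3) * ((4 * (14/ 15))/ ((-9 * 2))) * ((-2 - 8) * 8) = 166.22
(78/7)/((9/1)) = 26/21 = 1.24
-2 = -2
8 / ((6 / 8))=10.67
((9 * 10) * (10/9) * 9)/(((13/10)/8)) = 72000/13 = 5538.46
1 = 1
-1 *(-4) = 4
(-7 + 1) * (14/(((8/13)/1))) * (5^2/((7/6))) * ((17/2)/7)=-49725/14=-3551.79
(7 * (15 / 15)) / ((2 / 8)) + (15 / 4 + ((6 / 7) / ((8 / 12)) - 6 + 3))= 841 / 28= 30.04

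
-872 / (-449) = 1.94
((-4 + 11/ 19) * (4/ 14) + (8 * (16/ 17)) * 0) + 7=801/ 133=6.02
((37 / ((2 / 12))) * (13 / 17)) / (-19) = -2886 / 323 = -8.93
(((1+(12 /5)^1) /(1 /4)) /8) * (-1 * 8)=-68 /5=-13.60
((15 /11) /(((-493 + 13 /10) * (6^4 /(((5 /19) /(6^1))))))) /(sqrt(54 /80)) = -125 * sqrt(30) /5993272296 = -0.00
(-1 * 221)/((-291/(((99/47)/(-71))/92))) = -7293/29779388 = -0.00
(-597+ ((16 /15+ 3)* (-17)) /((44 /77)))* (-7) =301553 /60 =5025.88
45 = 45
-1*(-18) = 18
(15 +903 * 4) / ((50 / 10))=3627 / 5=725.40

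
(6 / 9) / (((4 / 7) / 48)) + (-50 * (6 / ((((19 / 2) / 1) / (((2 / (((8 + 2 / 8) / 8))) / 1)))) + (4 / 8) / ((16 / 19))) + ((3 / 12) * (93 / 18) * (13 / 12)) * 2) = -60442 / 1881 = -32.13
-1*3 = -3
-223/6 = -37.17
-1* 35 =-35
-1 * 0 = 0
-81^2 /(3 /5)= -10935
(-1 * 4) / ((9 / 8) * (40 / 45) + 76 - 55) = -2 / 11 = -0.18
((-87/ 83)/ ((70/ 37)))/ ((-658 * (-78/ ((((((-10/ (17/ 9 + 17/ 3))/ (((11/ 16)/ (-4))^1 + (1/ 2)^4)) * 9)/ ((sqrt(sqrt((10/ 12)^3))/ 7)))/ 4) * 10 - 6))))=-0.02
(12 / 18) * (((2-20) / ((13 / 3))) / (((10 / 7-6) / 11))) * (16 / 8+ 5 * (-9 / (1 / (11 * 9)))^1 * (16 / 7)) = -67839.75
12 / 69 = 4 / 23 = 0.17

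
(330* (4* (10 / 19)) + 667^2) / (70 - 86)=-8466091 / 304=-27848.98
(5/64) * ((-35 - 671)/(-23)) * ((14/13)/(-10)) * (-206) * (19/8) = 4835747/38272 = 126.35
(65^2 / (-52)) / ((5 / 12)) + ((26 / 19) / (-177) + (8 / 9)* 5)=-1922593 / 10089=-190.56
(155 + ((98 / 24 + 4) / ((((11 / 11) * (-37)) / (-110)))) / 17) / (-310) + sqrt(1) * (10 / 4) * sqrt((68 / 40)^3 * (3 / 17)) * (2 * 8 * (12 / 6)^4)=-118061 / 233988 + 544 * sqrt(30) / 5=595.42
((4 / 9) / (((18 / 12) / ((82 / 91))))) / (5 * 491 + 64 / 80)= 3280 / 30169503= 0.00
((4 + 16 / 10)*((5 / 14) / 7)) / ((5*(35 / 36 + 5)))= 72 / 7525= 0.01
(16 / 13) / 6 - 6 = -226 / 39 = -5.79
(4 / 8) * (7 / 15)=7 / 30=0.23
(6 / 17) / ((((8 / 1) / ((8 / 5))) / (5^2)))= 30 / 17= 1.76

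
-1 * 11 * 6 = -66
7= 7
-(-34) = 34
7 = 7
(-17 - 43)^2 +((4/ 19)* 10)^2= 1301200/ 361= 3604.43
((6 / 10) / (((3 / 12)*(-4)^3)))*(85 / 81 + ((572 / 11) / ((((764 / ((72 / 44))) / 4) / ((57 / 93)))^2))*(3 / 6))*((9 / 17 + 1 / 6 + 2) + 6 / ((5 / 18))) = -0.96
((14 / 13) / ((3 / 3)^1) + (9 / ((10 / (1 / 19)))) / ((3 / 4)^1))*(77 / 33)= 9856 / 3705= 2.66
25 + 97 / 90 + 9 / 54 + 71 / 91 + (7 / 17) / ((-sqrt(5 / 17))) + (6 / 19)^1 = 2127224 / 77805 - 7 * sqrt(85) / 85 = 26.58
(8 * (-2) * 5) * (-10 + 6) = 320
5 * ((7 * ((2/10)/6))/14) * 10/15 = 1/18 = 0.06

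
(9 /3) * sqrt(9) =9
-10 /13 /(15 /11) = -22 /39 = -0.56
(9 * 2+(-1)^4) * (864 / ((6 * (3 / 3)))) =2736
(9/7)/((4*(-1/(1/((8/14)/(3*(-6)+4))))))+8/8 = 71/8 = 8.88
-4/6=-2/3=-0.67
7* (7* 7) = 343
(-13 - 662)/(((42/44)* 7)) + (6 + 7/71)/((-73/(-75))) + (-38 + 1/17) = -572906490/4317439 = -132.70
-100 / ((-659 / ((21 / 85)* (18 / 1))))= 7560 / 11203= 0.67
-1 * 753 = -753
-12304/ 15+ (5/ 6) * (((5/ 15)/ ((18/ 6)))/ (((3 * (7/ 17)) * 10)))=-9301739/ 11340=-820.26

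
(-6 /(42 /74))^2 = 5476 /49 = 111.76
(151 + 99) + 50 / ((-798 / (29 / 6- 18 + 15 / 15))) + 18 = 643417 / 2394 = 268.76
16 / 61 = 0.26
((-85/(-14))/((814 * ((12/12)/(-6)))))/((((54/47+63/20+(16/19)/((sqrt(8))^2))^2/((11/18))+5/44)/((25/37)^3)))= -317733585937500/733155941766061933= -0.00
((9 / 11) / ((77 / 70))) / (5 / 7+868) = 0.00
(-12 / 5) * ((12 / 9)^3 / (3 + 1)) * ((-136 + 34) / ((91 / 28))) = 8704 / 195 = 44.64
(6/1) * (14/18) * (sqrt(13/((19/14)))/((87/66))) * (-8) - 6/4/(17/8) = -2464 * sqrt(3458)/1653 - 12/17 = -88.36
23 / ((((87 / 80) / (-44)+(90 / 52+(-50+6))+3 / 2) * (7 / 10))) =-10524800 / 13067117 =-0.81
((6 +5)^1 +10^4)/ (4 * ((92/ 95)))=951045/ 368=2584.36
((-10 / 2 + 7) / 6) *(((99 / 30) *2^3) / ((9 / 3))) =44 / 15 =2.93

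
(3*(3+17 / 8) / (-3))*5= -205 / 8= -25.62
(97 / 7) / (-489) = -97 / 3423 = -0.03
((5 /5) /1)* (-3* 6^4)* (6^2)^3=-181398528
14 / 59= 0.24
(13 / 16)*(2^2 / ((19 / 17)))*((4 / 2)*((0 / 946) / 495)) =0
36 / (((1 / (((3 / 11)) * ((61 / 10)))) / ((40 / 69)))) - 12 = 5748 / 253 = 22.72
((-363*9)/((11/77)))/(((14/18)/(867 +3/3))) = -25521804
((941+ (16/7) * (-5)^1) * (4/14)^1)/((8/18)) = 58563/98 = 597.58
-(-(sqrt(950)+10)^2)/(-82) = -525/41-50* sqrt(38)/41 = -20.32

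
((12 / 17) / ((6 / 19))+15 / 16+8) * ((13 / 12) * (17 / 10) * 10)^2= 2910349 / 768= 3789.52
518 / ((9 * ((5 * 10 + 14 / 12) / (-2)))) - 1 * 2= -4.25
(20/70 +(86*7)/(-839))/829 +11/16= 53515311/77899472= 0.69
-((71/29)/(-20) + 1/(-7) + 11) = -43583/4060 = -10.73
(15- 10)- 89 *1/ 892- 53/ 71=263065/ 63332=4.15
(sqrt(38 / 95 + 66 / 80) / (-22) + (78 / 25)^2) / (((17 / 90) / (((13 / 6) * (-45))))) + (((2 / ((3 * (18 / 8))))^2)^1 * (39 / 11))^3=-40784072641173628 / 8116817967225 + 12285 * sqrt(10) / 1496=-4998.67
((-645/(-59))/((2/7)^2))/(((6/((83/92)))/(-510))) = -222973275/21712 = -10269.59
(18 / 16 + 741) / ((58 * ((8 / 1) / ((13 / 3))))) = 25727 / 3712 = 6.93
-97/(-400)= 97/400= 0.24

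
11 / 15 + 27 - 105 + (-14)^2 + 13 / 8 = 14443 / 120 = 120.36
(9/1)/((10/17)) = 153/10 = 15.30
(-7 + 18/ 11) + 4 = -15/ 11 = -1.36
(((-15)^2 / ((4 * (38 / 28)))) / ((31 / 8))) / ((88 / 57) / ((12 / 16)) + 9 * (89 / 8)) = 453600 / 4333397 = 0.10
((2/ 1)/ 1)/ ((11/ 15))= 30/ 11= 2.73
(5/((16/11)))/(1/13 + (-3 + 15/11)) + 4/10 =-1.80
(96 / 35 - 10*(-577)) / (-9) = -202046 / 315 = -641.42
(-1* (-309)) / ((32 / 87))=26883 / 32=840.09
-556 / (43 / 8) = -4448 / 43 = -103.44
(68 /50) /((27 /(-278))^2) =2627656 /18225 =144.18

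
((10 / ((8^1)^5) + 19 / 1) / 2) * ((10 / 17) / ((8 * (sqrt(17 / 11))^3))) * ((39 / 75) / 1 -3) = -106153641 * sqrt(187) / 1609891840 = -0.90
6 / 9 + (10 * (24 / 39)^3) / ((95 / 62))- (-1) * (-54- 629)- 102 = -98030815 / 125229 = -782.81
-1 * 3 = -3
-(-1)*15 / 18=5 / 6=0.83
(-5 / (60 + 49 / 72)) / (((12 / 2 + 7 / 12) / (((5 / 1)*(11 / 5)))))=-47520 / 345151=-0.14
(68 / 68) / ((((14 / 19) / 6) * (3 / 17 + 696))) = 323 / 27615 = 0.01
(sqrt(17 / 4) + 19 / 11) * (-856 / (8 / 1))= -107 * sqrt(17) / 2 - 2033 / 11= -405.40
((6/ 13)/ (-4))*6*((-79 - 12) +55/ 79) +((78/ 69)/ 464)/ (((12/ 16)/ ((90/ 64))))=2741025993/ 43840576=62.52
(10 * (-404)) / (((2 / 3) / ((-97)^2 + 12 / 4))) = -57036720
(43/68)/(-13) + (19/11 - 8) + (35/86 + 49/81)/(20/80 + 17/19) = -5.44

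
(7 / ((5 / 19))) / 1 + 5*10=383 / 5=76.60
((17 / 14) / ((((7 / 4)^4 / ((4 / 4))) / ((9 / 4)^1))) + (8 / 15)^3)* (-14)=-50258368 / 8103375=-6.20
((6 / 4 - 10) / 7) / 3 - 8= -353 / 42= -8.40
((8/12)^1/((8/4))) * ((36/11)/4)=3/11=0.27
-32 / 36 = -8 / 9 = -0.89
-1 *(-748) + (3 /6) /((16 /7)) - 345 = 12903 /32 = 403.22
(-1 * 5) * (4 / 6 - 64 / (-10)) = -106 / 3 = -35.33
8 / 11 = 0.73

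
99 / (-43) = -99 / 43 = -2.30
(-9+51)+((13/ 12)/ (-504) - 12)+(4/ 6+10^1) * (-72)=-4463437/ 6048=-738.00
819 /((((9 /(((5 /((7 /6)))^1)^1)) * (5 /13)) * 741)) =26 /19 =1.37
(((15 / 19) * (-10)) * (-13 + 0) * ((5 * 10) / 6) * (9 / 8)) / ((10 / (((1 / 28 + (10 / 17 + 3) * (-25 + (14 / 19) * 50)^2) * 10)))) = 6323384705625 / 13059536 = 484196.74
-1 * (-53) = 53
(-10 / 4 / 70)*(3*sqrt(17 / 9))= -sqrt(17) / 28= -0.15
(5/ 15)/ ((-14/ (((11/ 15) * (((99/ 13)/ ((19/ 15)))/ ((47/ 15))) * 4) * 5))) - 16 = -1354658/ 81263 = -16.67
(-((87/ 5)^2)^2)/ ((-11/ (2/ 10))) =57289761/ 34375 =1666.61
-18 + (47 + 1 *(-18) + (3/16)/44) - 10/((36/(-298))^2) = -38446253/57024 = -674.21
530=530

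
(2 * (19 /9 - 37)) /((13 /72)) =-5024 /13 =-386.46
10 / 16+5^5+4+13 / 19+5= 476567 / 152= 3135.31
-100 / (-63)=100 / 63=1.59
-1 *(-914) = 914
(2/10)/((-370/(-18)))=9/925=0.01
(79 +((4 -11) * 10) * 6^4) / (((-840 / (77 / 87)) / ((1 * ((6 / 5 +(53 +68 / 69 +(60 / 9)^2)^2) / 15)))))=2069838212314169 / 33550767000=61692.72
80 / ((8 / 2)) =20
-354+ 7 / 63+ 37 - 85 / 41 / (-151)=-316.88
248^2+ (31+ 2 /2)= 61536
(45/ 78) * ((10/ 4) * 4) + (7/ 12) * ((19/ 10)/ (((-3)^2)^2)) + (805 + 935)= 220597129/ 126360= 1745.78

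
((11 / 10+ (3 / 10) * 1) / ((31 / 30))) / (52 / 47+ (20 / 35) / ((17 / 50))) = 39151 / 80538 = 0.49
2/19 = 0.11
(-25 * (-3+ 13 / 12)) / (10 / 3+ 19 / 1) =575 / 268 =2.15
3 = 3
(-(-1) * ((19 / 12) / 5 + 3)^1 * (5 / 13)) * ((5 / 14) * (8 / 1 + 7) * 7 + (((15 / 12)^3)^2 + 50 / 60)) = 53.77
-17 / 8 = -2.12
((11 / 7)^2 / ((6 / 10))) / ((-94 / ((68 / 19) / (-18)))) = 10285 / 1181439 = 0.01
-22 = -22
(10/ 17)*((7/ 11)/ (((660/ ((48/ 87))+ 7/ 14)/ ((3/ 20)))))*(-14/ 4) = -147/ 895169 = -0.00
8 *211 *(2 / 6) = 1688 / 3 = 562.67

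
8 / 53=0.15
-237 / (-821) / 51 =79 / 13957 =0.01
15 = 15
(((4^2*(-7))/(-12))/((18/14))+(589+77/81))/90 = 24187/3645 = 6.64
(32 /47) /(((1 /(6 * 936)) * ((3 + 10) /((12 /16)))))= 10368 /47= 220.60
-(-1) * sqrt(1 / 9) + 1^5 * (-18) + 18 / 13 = -635 / 39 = -16.28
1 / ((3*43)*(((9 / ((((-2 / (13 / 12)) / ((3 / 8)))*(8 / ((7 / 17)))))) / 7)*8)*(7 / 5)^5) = -3400000 / 253668051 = -0.01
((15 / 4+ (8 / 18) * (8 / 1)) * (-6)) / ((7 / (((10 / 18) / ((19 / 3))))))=-1315 / 2394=-0.55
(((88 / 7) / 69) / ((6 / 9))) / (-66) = -2 / 483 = -0.00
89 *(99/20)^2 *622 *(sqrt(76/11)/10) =24661989 *sqrt(209)/1000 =356534.24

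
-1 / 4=-0.25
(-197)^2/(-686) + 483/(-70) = -108856/1715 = -63.47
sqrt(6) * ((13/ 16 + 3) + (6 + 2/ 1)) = 189 * sqrt(6)/ 16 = 28.93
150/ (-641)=-150/ 641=-0.23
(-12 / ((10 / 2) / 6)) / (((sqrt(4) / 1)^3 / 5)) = -9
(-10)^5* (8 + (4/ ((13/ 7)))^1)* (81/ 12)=-89100000/ 13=-6853846.15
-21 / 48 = -7 / 16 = -0.44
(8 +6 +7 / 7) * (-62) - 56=-986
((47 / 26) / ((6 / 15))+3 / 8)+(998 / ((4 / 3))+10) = 79393 / 104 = 763.39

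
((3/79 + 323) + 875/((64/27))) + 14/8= 3508503/5056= 693.93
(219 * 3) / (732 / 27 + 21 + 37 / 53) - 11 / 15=4444733 / 349230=12.73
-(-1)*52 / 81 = 52 / 81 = 0.64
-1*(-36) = 36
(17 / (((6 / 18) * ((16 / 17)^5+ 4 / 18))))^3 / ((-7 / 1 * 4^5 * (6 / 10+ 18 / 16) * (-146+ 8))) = 0.09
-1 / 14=-0.07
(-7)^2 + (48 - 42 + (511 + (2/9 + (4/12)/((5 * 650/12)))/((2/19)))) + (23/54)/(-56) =2791718081/4914000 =568.12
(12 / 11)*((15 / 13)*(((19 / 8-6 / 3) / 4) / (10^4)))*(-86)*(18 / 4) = -10449 / 2288000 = -0.00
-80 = -80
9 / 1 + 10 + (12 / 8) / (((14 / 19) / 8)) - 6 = 205 / 7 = 29.29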